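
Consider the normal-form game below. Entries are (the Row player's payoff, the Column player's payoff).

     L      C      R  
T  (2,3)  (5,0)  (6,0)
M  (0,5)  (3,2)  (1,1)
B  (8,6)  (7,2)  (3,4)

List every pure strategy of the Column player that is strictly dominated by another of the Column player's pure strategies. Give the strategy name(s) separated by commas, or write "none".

C, R

L is not dominated — it holds its own against C at T (3>0); R at T (3>0).
L strictly dominates C — T: 3>0, M: 5>2, B: 6>2.
R: dominated, since L does at least as well everywhere (T: 3>0, M: 5>1, B: 6>4).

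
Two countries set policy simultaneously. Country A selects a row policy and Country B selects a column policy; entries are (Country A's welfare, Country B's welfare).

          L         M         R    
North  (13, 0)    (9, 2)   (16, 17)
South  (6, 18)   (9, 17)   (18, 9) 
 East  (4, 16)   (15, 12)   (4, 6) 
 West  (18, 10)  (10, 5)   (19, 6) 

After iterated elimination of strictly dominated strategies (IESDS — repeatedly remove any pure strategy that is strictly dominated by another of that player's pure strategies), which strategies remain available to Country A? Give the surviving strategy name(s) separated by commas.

West

For Country A, West strictly dominates North on the remaining columns (L: 18>13, M: 10>9, R: 19>16); eliminate North.
Country A's strategy South is strictly dominated by West (L: 18>6, M: 10>9, R: 19>18) and is removed.
Column M is eliminated: L beats it against every remaining row (East: 16>12, West: 10>5).
For Country A, West strictly dominates East on the remaining columns (L: 18>4, R: 19>4); eliminate East.
For Country B, L strictly dominates R on the remaining rows (West: 10>6); eliminate R.
Among the remaining strategies, none is strictly dominated by another pure strategy of the same player, so the elimination stops.
Surviving strategies — Country A: {West}; Country B: {L}.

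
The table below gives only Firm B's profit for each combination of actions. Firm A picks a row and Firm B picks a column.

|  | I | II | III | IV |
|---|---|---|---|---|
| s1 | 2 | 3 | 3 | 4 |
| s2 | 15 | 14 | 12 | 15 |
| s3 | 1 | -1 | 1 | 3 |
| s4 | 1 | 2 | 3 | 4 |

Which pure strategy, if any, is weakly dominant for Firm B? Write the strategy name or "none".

IV vs I: s1: 4>2, s2: 15=15, s3: 3>1, s4: 4>1.
IV vs II: s1: 4>3, s2: 15>14, s3: 3>-1, s4: 4>2.
IV vs III: s1: 4>3, s2: 15>12, s3: 3>1, s4: 4>3.
IV is at least as good as every other strategy against every opponent action, so it is weakly dominant.

IV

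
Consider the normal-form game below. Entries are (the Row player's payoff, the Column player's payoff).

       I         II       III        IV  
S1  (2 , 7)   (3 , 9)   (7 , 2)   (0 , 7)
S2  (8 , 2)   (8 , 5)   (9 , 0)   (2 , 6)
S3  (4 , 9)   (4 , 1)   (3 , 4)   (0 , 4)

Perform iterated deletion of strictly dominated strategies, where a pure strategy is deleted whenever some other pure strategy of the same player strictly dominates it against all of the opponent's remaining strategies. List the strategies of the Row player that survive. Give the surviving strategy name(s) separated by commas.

S2

For the Row player, S2 strictly dominates S1 on the remaining columns (I: 8>2, II: 8>3, III: 9>7, IV: 2>0); eliminate S1.
For the Row player, S2 strictly dominates S3 on the remaining columns (I: 8>4, II: 8>4, III: 9>3, IV: 2>0); eliminate S3.
The Column player's strategy I is strictly dominated by II (S2: 5>2) and is removed.
Column II is eliminated: IV beats it against every remaining row (S2: 6>5).
Column III is eliminated: IV beats it against every remaining row (S2: 6>0).
Among the remaining strategies, none is strictly dominated by another pure strategy of the same player, so the elimination stops.
Surviving strategies — the Row player: {S2}; the Column player: {IV}.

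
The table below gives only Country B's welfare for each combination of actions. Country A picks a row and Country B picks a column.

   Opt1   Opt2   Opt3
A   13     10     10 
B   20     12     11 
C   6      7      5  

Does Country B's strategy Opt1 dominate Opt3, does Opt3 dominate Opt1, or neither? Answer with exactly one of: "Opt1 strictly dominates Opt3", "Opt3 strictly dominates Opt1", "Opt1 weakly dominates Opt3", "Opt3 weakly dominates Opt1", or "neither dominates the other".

Opt1 strictly dominates Opt3

Compare Opt1 to Opt3 across every action of Country A: A: 13>10, B: 20>11, C: 6>5.
Every comparison favours Opt1, so Opt1 strictly dominates Opt3.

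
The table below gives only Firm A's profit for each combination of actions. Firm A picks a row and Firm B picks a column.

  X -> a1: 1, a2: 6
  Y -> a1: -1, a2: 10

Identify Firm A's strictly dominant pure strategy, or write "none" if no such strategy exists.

X fails to dominate Y at a2 (6<10).
Y fails to dominate X at a1 (-1<1).
No single strategy dominates all the others.

none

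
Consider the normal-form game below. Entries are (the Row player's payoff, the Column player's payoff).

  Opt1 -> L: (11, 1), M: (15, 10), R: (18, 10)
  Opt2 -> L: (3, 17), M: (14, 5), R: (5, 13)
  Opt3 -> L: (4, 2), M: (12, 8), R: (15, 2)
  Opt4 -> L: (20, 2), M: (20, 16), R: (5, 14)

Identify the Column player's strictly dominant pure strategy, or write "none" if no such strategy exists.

L fails to dominate M at Opt1 (1<10).
M fails to dominate L at Opt2 (5<17).
R fails to dominate L at Opt2 (13<17).
No single strategy dominates all the others.

none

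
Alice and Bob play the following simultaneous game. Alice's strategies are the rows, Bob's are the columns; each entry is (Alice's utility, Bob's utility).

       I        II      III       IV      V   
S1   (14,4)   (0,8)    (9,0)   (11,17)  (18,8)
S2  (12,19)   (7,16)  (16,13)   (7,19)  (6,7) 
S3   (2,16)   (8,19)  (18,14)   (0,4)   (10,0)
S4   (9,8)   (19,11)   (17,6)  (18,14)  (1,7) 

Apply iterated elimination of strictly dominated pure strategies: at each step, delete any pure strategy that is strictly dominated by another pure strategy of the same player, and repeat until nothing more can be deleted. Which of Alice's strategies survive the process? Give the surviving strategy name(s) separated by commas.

For Bob, I strictly dominates III on the remaining rows (S1: 4>0, S2: 19>13, S3: 16>14, S4: 8>6); eliminate III.
For Bob, IV strictly dominates V on the remaining rows (S1: 17>8, S2: 19>7, S3: 4>0, S4: 14>7); eliminate V.
For Alice, S4 strictly dominates S3 on the remaining columns (I: 9>2, II: 19>8, IV: 18>0); eliminate S3.
Bob's strategy II is strictly dominated by IV (S1: 17>8, S2: 19>16, S4: 14>11) and is removed.
Row S2 is eliminated: S1 beats it against every remaining column (I: 14>12, IV: 11>7).
Bob's strategy I is strictly dominated by IV (S1: 17>4, S4: 14>8) and is removed.
Alice's strategy S1 is strictly dominated by S4 (IV: 18>11) and is removed.
Among the remaining strategies, none is strictly dominated by another pure strategy of the same player, so the elimination stops.
Surviving strategies — Alice: {S4}; Bob: {IV}.

S4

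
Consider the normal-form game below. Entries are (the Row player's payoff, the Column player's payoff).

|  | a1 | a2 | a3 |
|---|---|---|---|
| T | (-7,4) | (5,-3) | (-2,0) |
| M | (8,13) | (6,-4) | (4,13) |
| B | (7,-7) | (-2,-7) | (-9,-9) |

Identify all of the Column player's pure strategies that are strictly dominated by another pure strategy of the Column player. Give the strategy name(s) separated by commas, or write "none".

Nothing dominates a1: a2 at T (4>-3); a3 at T (4>0).
Nothing dominates a2: a1 at B (-7=-7); a3 at B (-7>-9).
Nothing dominates a3: a1 at M (13=13); a2 at T (0>-3).

none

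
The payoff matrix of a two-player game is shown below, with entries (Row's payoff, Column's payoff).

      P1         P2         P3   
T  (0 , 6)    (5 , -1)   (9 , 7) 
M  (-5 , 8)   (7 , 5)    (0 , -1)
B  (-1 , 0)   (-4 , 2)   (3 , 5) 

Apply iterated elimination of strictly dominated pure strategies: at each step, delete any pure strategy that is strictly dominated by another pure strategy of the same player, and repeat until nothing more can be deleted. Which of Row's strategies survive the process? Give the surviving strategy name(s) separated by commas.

T

For Row, T strictly dominates B on the remaining columns (P1: 0>-1, P2: 5>-4, P3: 9>3); eliminate B.
For Column, P1 strictly dominates P2 on the remaining rows (T: 6>-1, M: 8>5); eliminate P2.
Row's strategy M is strictly dominated by T (P1: 0>-5, P3: 9>0) and is removed.
For Column, P3 strictly dominates P1 on the remaining rows (T: 7>6); eliminate P1.
Among the remaining strategies, none is strictly dominated by another pure strategy of the same player, so the elimination stops.
Surviving strategies — Row: {T}; Column: {P3}.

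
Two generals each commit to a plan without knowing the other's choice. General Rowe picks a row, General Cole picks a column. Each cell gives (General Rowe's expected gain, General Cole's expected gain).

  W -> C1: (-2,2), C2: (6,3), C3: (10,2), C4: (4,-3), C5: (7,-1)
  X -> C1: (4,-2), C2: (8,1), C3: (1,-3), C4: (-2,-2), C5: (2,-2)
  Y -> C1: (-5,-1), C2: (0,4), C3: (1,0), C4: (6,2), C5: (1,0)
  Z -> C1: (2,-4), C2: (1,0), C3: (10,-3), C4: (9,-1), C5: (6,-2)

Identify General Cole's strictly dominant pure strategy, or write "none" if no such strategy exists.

C2 vs C1: W: 3>2, X: 1>-2, Y: 4>-1, Z: 0>-4.
C2 vs C3: W: 3>2, X: 1>-3, Y: 4>0, Z: 0>-3.
C2 vs C4: W: 3>-3, X: 1>-2, Y: 4>2, Z: 0>-1.
C2 vs C5: W: 3>-1, X: 1>-2, Y: 4>0, Z: 0>-2.
C2 strictly beats every other strategy against every opponent action, so it is strictly dominant.

C2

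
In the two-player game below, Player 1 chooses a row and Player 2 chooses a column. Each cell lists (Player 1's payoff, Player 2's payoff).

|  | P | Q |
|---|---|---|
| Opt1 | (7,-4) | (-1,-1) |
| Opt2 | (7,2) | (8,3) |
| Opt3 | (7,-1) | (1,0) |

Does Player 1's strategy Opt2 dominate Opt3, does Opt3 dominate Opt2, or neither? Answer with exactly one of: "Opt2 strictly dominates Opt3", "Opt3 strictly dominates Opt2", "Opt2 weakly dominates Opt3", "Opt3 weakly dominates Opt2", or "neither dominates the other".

Opt2 weakly dominates Opt3

Compare Opt2 to Opt3 across each opponent action: P: 7=7, Q: 8>1.
Opt2 is at least as good everywhere and strictly better somewhere (tied only at P), so Opt2 weakly but not strictly dominates Opt3.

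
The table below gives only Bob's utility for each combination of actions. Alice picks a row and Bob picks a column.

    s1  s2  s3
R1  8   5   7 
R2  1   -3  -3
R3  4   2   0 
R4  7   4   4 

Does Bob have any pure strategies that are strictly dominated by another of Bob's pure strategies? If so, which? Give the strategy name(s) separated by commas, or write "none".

s2, s3

Nothing dominates s1: s2 at R1 (8>5); s3 at R1 (8>7).
s2 is strictly dominated by s1 (R1: 8>5, R2: 1>-3, R3: 4>2, R4: 7>4).
s3 is strictly dominated by s1 (R1: 8>7, R2: 1>-3, R3: 4>0, R4: 7>4).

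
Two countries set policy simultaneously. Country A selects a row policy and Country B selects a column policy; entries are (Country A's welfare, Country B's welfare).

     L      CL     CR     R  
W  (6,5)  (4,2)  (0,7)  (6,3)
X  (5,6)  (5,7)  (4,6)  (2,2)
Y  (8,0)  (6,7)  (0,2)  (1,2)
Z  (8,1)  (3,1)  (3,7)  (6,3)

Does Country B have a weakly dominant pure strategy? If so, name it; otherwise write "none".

L fails to dominate CL at X (6<7).
CL fails to dominate L at W (2<5).
CR fails to dominate CL at X (6<7).
R fails to dominate L at W (3<5).
No single strategy dominates all the others.

none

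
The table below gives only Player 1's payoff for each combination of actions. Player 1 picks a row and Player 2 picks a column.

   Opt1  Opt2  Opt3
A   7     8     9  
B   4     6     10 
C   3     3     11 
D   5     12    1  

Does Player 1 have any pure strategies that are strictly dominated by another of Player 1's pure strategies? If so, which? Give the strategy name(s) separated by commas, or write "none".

A: no other strategy beats it everywhere (B at Opt1 (7>4); C at Opt1 (7>3); D at Opt1 (7>5)).
B is not dominated — it holds its own against A at Opt3 (10>9); C at Opt1 (4>3); D at Opt3 (10>1).
Nothing dominates C: A at Opt3 (11>9); B at Opt3 (11>10); D at Opt3 (11>1).
D is not dominated — it holds its own against A at Opt2 (12>8); B at Opt1 (5>4); C at Opt1 (5>3).

none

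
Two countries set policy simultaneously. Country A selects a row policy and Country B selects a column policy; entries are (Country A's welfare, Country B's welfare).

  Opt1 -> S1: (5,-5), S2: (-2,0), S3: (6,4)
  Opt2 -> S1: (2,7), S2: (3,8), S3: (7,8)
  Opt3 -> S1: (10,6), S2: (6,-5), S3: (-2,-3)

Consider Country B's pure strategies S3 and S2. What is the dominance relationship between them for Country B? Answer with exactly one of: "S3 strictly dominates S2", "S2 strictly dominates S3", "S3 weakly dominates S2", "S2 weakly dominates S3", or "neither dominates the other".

S3 weakly dominates S2

Compare S3 to S2 across each opponent action: Opt1: 4>0, Opt2: 8=8, Opt3: -3>-5.
S3 is at least as good everywhere and strictly better somewhere (tied only at Opt2), so S3 weakly but not strictly dominates S2.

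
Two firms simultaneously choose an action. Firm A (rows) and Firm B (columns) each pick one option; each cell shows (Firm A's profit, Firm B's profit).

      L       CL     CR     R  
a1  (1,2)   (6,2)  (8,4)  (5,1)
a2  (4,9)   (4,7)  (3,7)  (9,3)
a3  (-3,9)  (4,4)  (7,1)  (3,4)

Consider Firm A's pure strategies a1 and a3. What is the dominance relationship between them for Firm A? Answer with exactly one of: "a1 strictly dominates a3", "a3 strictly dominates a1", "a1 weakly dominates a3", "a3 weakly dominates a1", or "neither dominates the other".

a1's payoffs vs a3's, by Firm B's action — L: 1>-3, CL: 6>4, CR: 8>7, R: 5>3.
a1 gives a strictly higher payoff against each choice by Firm B, so a1 strictly dominates a3.

a1 strictly dominates a3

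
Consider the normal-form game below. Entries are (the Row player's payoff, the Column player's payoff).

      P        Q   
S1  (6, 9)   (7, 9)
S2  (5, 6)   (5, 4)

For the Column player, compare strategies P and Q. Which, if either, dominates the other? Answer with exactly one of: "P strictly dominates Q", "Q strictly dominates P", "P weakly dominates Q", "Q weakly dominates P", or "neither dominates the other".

Compare P to Q across every action of the Row player: S1: 9=9, S2: 6>4.
P is at least as good everywhere and strictly better somewhere (tied only at S1), so P weakly but not strictly dominates Q.

P weakly dominates Q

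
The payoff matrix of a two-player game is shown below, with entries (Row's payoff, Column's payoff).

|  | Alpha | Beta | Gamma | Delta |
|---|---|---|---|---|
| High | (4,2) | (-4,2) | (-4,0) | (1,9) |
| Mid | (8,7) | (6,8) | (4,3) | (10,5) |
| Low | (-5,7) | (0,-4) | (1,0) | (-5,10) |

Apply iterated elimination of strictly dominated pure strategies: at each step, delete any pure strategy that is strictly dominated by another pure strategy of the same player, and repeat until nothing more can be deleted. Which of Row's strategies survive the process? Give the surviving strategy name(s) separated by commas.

Row's strategy High is strictly dominated by Mid (Alpha: 8>4, Beta: 6>-4, Gamma: 4>-4, Delta: 10>1) and is removed.
For Row, Mid strictly dominates Low on the remaining columns (Alpha: 8>-5, Beta: 6>0, Gamma: 4>1, Delta: 10>-5); eliminate Low.
Column's strategy Alpha is strictly dominated by Beta (Mid: 8>7) and is removed.
Column Gamma is eliminated: Beta beats it against every remaining row (Mid: 8>3).
For Column, Beta strictly dominates Delta on the remaining rows (Mid: 8>5); eliminate Delta.
Among the remaining strategies, none is strictly dominated by another pure strategy of the same player, so the elimination stops.
Surviving strategies — Row: {Mid}; Column: {Beta}.

Mid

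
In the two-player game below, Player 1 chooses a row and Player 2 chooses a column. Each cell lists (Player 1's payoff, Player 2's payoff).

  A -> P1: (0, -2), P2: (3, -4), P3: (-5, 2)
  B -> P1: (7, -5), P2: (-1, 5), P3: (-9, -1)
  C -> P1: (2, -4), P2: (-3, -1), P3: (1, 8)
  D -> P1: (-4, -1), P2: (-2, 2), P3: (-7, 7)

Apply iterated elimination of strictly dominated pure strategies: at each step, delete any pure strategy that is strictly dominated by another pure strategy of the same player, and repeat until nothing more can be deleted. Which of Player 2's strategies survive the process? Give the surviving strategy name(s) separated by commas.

Row D is eliminated: A beats it against every remaining column (P1: 0>-4, P2: 3>-2, P3: -5>-7).
Player 2's strategy P1 is strictly dominated by P3 (A: 2>-2, B: -1>-5, C: 8>-4) and is removed.
Row B is eliminated: A beats it against every remaining column (P2: 3>-1, P3: -5>-9).
Player 2's strategy P2 is strictly dominated by P3 (A: 2>-4, C: 8>-1) and is removed.
Player 1's strategy A is strictly dominated by C (P3: 1>-5) and is removed.
Among the remaining strategies, none is strictly dominated by another pure strategy of the same player, so the elimination stops.
Surviving strategies — Player 1: {C}; Player 2: {P3}.

P3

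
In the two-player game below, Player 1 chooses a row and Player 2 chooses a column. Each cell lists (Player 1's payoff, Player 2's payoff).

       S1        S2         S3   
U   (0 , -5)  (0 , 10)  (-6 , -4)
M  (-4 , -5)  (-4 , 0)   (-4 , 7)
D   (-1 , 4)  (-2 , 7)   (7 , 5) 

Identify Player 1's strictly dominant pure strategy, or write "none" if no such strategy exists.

U fails to dominate M at S3 (-6<-4).
M fails to dominate U at S1 (-4<0).
D fails to dominate U at S1 (-1<0).
No single strategy dominates all the others.

none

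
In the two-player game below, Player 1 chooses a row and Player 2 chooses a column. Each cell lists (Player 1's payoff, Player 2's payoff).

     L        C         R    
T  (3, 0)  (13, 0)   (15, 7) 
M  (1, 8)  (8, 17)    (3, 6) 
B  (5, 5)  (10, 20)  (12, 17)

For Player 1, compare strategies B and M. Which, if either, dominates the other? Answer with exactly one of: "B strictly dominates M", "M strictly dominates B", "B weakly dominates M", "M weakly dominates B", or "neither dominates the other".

Compare B to M across each opponent action: L: 5>1, C: 10>8, R: 12>3.
B gives a strictly higher payoff against each opponent action, so B strictly dominates M.

B strictly dominates M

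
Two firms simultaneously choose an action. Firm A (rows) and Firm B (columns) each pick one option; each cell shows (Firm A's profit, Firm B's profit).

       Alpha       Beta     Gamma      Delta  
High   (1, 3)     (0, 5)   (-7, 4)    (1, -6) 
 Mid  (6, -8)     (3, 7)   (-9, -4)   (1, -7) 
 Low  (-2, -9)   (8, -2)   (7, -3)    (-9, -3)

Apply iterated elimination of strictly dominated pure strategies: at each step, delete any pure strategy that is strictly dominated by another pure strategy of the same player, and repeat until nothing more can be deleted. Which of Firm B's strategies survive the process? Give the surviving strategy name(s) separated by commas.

Beta

For Firm B, Beta strictly dominates Alpha on the remaining rows (High: 5>3, Mid: 7>-8, Low: -2>-9); eliminate Alpha.
Firm B's strategy Gamma is strictly dominated by Beta (High: 5>4, Mid: 7>-4, Low: -2>-3) and is removed.
Firm B's strategy Delta is strictly dominated by Beta (High: 5>-6, Mid: 7>-7, Low: -2>-3) and is removed.
For Firm A, Mid strictly dominates High on the remaining columns (Beta: 3>0); eliminate High.
Firm A's strategy Mid is strictly dominated by Low (Beta: 8>3) and is removed.
Among the remaining strategies, none is strictly dominated by another pure strategy of the same player, so the elimination stops.
Surviving strategies — Firm A: {Low}; Firm B: {Beta}.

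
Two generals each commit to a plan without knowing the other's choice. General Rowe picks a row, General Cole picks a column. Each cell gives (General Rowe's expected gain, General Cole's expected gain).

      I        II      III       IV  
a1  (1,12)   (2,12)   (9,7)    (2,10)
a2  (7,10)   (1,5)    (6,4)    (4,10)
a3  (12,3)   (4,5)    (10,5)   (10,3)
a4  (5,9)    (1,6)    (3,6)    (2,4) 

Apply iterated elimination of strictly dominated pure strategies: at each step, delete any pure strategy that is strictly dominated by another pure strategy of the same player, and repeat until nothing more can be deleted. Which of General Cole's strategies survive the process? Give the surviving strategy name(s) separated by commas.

II, III

For General Rowe, a3 strictly dominates a1 on the remaining columns (I: 12>1, II: 4>2, III: 10>9, IV: 10>2); eliminate a1.
General Rowe's strategy a2 is strictly dominated by a3 (I: 12>7, II: 4>1, III: 10>6, IV: 10>4) and is removed.
Row a4 is eliminated: a3 beats it against every remaining column (I: 12>5, II: 4>1, III: 10>3, IV: 10>2).
General Cole's strategy I is strictly dominated by II (a3: 5>3) and is removed.
Column IV is eliminated: II beats it against every remaining row (a3: 5>3).
Among the remaining strategies, none is strictly dominated by another pure strategy of the same player, so the elimination stops.
Surviving strategies — General Rowe: {a3}; General Cole: {II, III}.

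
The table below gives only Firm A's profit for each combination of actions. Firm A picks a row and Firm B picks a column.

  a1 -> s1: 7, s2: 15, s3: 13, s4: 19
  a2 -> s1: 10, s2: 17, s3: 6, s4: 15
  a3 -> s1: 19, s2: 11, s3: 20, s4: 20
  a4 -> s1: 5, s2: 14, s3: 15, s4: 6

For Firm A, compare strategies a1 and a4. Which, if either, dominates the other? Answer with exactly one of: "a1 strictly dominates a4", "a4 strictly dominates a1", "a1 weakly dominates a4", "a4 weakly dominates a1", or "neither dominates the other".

neither dominates the other

Compare a1 to a4 across each opponent action: s1: 7>5, s2: 15>14, s3: 13<15, s4: 19>6.
a1 does better at s1, s2, s4 but worse at s3; neither strategy dominates the other.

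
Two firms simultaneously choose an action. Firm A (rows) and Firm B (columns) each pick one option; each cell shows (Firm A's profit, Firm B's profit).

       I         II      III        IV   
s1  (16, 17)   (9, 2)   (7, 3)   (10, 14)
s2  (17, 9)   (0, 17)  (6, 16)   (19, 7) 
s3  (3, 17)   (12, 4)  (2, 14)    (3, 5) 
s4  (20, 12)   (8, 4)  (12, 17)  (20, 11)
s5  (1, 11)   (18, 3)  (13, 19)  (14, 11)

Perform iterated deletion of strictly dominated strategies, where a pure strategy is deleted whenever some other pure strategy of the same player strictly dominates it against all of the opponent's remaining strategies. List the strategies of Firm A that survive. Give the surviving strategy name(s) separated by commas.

Firm A's strategy s2 is strictly dominated by s4 (I: 20>17, II: 8>0, III: 12>6, IV: 20>19) and is removed.
Column II is eliminated: I beats it against every remaining row (s1: 17>2, s3: 17>4, s4: 12>4, s5: 11>3).
Firm A's strategy s1 is strictly dominated by s4 (I: 20>16, III: 12>7, IV: 20>10) and is removed.
Firm A's strategy s3 is strictly dominated by s4 (I: 20>3, III: 12>2, IV: 20>3) and is removed.
For Firm B, III strictly dominates I on the remaining rows (s4: 17>12, s5: 19>11); eliminate I.
For Firm B, III strictly dominates IV on the remaining rows (s4: 17>11, s5: 19>11); eliminate IV.
For Firm A, s5 strictly dominates s4 on the remaining columns (III: 13>12); eliminate s4.
Among the remaining strategies, none is strictly dominated by another pure strategy of the same player, so the elimination stops.
Surviving strategies — Firm A: {s5}; Firm B: {III}.

s5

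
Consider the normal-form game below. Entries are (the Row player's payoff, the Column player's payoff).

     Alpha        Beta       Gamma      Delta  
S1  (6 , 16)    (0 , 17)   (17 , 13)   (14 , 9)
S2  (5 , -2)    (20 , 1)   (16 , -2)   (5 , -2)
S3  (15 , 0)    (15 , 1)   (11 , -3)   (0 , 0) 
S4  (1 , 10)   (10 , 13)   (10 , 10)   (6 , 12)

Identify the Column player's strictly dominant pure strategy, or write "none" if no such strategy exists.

Beta vs Alpha: S1: 17>16, S2: 1>-2, S3: 1>0, S4: 13>10.
Beta vs Gamma: S1: 17>13, S2: 1>-2, S3: 1>-3, S4: 13>10.
Beta vs Delta: S1: 17>9, S2: 1>-2, S3: 1>0, S4: 13>12.
Beta strictly beats every other strategy against every opponent action, so it is strictly dominant.

Beta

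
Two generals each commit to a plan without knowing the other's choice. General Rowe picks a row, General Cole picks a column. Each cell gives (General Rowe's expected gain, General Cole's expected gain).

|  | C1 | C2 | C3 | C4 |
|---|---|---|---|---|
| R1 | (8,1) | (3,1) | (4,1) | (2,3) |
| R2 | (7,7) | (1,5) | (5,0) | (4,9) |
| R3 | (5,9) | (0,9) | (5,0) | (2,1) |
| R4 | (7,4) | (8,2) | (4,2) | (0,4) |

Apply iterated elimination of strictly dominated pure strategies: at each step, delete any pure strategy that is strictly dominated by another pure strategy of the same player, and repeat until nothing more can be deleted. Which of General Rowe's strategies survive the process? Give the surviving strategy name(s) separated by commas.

R2

General Cole's strategy C3 is strictly dominated by C4 (R1: 3>1, R2: 9>0, R3: 1>0, R4: 4>2) and is removed.
For General Rowe, R2 strictly dominates R3 on the remaining columns (C1: 7>5, C2: 1>0, C4: 4>2); eliminate R3.
General Cole's strategy C2 is strictly dominated by C4 (R1: 3>1, R2: 9>5, R4: 4>2) and is removed.
For General Rowe, R1 strictly dominates R4 on the remaining columns (C1: 8>7, C4: 2>0); eliminate R4.
Column C1 is eliminated: C4 beats it against every remaining row (R1: 3>1, R2: 9>7).
For General Rowe, R2 strictly dominates R1 on the remaining columns (C4: 4>2); eliminate R1.
Among the remaining strategies, none is strictly dominated by another pure strategy of the same player, so the elimination stops.
Surviving strategies — General Rowe: {R2}; General Cole: {C4}.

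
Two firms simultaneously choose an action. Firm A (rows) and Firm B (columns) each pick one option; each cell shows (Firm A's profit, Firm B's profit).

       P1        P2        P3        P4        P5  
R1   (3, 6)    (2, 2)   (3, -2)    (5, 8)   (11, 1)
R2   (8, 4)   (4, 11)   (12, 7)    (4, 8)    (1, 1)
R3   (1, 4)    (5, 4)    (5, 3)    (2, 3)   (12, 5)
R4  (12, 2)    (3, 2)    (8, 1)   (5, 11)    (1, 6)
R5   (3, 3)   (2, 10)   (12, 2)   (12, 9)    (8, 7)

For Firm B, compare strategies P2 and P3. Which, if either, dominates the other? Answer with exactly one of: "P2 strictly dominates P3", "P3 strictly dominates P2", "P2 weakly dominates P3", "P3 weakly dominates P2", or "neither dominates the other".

P2's payoffs vs P3's, by Firm A's action — R1: 2>-2, R2: 11>7, R3: 4>3, R4: 2>1, R5: 10>2.
Every comparison favours P2, so P2 strictly dominates P3.

P2 strictly dominates P3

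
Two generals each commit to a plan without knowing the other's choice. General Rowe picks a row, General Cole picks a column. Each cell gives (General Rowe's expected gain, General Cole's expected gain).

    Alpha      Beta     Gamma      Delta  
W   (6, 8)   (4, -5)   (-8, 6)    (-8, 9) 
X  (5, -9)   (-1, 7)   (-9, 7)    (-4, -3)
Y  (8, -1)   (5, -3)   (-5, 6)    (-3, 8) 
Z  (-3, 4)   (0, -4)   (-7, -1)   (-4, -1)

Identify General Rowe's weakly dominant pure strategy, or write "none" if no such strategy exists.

Y

Y vs W: Alpha: 8>6, Beta: 5>4, Gamma: -5>-8, Delta: -3>-8.
Y vs X: Alpha: 8>5, Beta: 5>-1, Gamma: -5>-9, Delta: -3>-4.
Y vs Z: Alpha: 8>-3, Beta: 5>0, Gamma: -5>-7, Delta: -3>-4.
Y is at least as good as every other strategy against every opponent action, so it is weakly dominant.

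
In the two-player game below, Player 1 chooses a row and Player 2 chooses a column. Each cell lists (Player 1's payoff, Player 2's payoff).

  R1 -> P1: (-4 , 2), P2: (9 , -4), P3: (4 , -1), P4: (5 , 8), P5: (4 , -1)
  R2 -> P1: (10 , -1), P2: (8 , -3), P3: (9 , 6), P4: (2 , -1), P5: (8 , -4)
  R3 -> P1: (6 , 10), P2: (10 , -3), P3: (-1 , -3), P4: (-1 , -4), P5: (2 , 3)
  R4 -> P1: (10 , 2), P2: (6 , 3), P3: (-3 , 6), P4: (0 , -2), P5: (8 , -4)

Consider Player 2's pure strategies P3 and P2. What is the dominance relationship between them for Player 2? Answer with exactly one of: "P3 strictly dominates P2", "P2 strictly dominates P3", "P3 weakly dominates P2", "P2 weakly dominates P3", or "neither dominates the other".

P3 weakly dominates P2

Compare P3 to P2 across every action of Player 1: R1: -1>-4, R2: 6>-3, R3: -3=-3, R4: 6>3.
P3 is at least as good everywhere and strictly better somewhere (tied only at R3), so P3 weakly but not strictly dominates P2.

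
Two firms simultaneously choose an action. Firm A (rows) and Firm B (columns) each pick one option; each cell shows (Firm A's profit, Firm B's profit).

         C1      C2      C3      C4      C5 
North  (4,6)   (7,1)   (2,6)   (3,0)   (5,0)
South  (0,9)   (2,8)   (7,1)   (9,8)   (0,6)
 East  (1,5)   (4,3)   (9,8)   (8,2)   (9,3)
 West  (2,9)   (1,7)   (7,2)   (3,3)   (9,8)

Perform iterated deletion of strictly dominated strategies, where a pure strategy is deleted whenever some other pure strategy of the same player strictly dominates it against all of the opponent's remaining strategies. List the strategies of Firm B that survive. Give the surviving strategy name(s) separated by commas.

Column C2 is eliminated: C1 beats it against every remaining row (North: 6>1, South: 9>8, East: 5>3, West: 9>7).
Column C4 is eliminated: C1 beats it against every remaining row (North: 6>0, South: 9>8, East: 5>2, West: 9>3).
Firm A's strategy South is strictly dominated by East (C1: 1>0, C3: 9>7, C5: 9>0) and is removed.
Firm B's strategy C5 is strictly dominated by C1 (North: 6>0, East: 5>3, West: 9>8) and is removed.
Among the remaining strategies, none is strictly dominated by another pure strategy of the same player, so the elimination stops.
Surviving strategies — Firm A: {North, East, West}; Firm B: {C1, C3}.

C1, C3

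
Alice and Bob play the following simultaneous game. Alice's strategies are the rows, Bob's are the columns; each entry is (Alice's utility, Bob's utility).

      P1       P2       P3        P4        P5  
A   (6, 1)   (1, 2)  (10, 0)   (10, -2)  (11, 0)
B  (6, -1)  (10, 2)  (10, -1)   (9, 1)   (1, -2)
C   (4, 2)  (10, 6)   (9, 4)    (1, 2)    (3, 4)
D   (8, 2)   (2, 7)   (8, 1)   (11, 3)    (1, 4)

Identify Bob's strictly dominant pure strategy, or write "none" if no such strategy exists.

P2 vs P1: A: 2>1, B: 2>-1, C: 6>2, D: 7>2.
P2 vs P3: A: 2>0, B: 2>-1, C: 6>4, D: 7>1.
P2 vs P4: A: 2>-2, B: 2>1, C: 6>2, D: 7>3.
P2 vs P5: A: 2>0, B: 2>-2, C: 6>4, D: 7>4.
P2 strictly beats every other strategy against every opponent action, so it is strictly dominant.

P2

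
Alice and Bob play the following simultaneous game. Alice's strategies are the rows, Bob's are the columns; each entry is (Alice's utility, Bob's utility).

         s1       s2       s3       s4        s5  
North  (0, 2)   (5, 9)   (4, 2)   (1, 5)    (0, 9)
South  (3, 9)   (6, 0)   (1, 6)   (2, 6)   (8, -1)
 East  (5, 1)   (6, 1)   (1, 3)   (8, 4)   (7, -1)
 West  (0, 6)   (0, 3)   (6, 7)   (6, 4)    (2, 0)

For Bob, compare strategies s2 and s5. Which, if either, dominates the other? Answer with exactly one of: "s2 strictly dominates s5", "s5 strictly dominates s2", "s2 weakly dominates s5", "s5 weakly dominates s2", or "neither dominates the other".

s2 weakly dominates s5

s2's payoffs vs s5's, by Alice's action — North: 9=9, South: 0>-1, East: 1>-1, West: 3>0.
s2 is at least as good everywhere and strictly better somewhere (tied only at North), so s2 weakly but not strictly dominates s5.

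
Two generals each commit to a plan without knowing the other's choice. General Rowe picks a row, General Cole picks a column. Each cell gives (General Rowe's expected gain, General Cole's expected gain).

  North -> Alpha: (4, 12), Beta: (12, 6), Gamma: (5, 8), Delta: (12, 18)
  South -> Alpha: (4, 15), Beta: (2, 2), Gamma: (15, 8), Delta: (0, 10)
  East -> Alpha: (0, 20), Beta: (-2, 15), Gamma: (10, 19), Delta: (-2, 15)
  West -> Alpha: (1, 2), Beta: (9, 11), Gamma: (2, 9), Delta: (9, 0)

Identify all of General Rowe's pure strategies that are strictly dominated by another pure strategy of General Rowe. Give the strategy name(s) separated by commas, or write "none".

North: no other strategy beats it everywhere (South at Alpha (4=4); East at Alpha (4>0); West at Alpha (4>1)).
South is not dominated — it holds its own against North at Alpha (4=4); East at Alpha (4>0); West at Alpha (4>1).
South strictly dominates East — Alpha: 4>0, Beta: 2>-2, Gamma: 15>10, Delta: 0>-2.
North strictly dominates West — Alpha: 4>1, Beta: 12>9, Gamma: 5>2, Delta: 12>9.

East, West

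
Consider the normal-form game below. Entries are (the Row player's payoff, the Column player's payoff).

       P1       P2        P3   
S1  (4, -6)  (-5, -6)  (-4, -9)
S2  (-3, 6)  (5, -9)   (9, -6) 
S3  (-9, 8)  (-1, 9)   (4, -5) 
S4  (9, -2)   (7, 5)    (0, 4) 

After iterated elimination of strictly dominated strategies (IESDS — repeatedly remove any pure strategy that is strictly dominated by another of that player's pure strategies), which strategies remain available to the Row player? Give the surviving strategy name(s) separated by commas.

For the Row player, S4 strictly dominates S1 on the remaining columns (P1: 9>4, P2: 7>-5, P3: 0>-4); eliminate S1.
Row S3 is eliminated: S2 beats it against every remaining column (P1: -3>-9, P2: 5>-1, P3: 9>4).
Among the remaining strategies, none is strictly dominated by another pure strategy of the same player, so the elimination stops.
Surviving strategies — the Row player: {S2, S4}; the Column player: {P1, P2, P3}.

S2, S4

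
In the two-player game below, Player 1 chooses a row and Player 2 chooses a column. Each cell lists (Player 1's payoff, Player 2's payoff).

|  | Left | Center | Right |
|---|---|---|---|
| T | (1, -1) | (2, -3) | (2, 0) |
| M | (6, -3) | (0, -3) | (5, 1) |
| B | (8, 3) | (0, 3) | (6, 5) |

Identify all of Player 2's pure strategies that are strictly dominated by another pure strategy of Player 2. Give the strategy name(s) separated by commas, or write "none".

Left: dominated, since Right does at least as well everywhere (T: 0>-1, M: 1>-3, B: 5>3).
Right strictly dominates Center — T: 0>-3, M: 1>-3, B: 5>3.
Right is not dominated — it holds its own against Left at T (0>-1); Center at T (0>-3).

Left, Center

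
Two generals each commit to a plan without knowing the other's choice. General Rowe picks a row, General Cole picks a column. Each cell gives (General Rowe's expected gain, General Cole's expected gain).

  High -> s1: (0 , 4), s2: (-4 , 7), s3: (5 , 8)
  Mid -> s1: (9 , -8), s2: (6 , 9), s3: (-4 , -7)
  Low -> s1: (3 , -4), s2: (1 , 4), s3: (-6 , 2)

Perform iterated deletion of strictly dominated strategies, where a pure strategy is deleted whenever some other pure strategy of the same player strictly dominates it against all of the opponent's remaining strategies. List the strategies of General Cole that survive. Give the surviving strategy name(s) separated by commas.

Row Low is eliminated: Mid beats it against every remaining column (s1: 9>3, s2: 6>1, s3: -4>-6).
For General Cole, s2 strictly dominates s1 on the remaining rows (High: 7>4, Mid: 9>-8); eliminate s1.
Among the remaining strategies, none is strictly dominated by another pure strategy of the same player, so the elimination stops.
Surviving strategies — General Rowe: {High, Mid}; General Cole: {s2, s3}.

s2, s3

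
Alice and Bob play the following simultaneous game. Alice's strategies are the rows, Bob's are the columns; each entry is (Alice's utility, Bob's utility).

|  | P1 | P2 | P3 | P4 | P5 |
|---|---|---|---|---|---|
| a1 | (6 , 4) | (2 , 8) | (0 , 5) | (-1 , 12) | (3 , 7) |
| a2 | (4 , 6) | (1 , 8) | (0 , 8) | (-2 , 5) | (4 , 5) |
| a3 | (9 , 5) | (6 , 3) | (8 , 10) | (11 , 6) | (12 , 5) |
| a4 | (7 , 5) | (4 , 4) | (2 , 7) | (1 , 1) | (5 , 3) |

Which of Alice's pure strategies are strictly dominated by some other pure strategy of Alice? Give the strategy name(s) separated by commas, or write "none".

a1, a2, a4

a1: dominated, since a3 does at least as well everywhere (P1: 9>6, P2: 6>2, P3: 8>0, P4: 11>-1, P5: 12>3).
a3 strictly dominates a2 — P1: 9>4, P2: 6>1, P3: 8>0, P4: 11>-2, P5: 12>4.
Nothing dominates a3: a1 at P1 (9>6); a2 at P1 (9>4); a4 at P1 (9>7).
a3 strictly dominates a4 — P1: 9>7, P2: 6>4, P3: 8>2, P4: 11>1, P5: 12>5.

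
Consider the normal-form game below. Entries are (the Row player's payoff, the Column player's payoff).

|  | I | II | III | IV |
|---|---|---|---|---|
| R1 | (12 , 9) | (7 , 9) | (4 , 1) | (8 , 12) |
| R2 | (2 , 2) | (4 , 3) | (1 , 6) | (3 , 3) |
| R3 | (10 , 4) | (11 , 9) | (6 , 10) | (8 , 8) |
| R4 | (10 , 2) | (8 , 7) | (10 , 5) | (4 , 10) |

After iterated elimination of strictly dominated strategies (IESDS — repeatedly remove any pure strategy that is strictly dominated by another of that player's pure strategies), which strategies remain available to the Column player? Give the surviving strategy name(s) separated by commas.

II, III, IV

The Row player's strategy R2 is strictly dominated by R1 (I: 12>2, II: 7>4, III: 4>1, IV: 8>3) and is removed.
Column I is eliminated: IV beats it against every remaining row (R1: 12>9, R3: 8>4, R4: 10>2).
Among the remaining strategies, none is strictly dominated by another pure strategy of the same player, so the elimination stops.
Surviving strategies — the Row player: {R1, R3, R4}; the Column player: {II, III, IV}.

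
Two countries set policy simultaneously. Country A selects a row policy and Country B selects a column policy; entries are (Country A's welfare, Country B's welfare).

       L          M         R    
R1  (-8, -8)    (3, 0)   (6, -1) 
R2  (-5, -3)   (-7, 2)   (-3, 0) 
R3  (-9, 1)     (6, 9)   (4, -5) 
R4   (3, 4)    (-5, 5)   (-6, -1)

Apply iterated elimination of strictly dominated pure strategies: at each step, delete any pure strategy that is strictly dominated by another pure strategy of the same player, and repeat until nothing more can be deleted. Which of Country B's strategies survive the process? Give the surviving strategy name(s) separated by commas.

M

Column L is eliminated: M beats it against every remaining row (R1: 0>-8, R2: 2>-3, R3: 9>1, R4: 5>4).
Country A's strategy R2 is strictly dominated by R1 (M: 3>-7, R: 6>-3) and is removed.
Row R4 is eliminated: R1 beats it against every remaining column (M: 3>-5, R: 6>-6).
Column R is eliminated: M beats it against every remaining row (R1: 0>-1, R3: 9>-5).
Row R1 is eliminated: R3 beats it against every remaining column (M: 6>3).
Among the remaining strategies, none is strictly dominated by another pure strategy of the same player, so the elimination stops.
Surviving strategies — Country A: {R3}; Country B: {M}.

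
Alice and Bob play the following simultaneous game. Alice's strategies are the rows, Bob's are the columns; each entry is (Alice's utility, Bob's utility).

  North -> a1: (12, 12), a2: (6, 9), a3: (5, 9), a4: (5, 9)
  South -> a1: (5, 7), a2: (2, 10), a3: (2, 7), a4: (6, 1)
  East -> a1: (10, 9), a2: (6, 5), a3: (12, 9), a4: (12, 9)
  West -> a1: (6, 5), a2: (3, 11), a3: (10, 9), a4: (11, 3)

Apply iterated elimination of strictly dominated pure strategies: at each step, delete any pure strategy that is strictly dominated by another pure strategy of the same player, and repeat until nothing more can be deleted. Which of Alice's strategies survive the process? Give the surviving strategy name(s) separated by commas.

North, East

For Alice, East strictly dominates South on the remaining columns (a1: 10>5, a2: 6>2, a3: 12>2, a4: 12>6); eliminate South.
For Alice, East strictly dominates West on the remaining columns (a1: 10>6, a2: 6>3, a3: 12>10, a4: 12>11); eliminate West.
Column a2 is eliminated: a1 beats it against every remaining row (North: 12>9, East: 9>5).
Among the remaining strategies, none is strictly dominated by another pure strategy of the same player, so the elimination stops.
Surviving strategies — Alice: {North, East}; Bob: {a1, a3, a4}.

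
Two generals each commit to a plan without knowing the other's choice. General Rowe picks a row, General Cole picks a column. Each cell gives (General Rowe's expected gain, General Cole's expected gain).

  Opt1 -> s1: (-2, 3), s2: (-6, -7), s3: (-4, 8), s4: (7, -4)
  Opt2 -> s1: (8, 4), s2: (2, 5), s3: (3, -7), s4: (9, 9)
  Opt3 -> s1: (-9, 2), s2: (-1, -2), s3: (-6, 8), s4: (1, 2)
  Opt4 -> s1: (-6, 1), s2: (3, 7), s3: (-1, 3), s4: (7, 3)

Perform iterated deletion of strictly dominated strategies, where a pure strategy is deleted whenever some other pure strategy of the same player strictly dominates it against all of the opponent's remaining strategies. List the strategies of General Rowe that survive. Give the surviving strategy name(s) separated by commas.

Opt2, Opt4

For General Rowe, Opt2 strictly dominates Opt1 on the remaining columns (s1: 8>-2, s2: 2>-6, s3: 3>-4, s4: 9>7); eliminate Opt1.
For General Rowe, Opt2 strictly dominates Opt3 on the remaining columns (s1: 8>-9, s2: 2>-1, s3: 3>-6, s4: 9>1); eliminate Opt3.
For General Cole, s2 strictly dominates s1 on the remaining rows (Opt2: 5>4, Opt4: 7>1); eliminate s1.
Column s3 is eliminated: s2 beats it against every remaining row (Opt2: 5>-7, Opt4: 7>3).
Among the remaining strategies, none is strictly dominated by another pure strategy of the same player, so the elimination stops.
Surviving strategies — General Rowe: {Opt2, Opt4}; General Cole: {s2, s4}.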